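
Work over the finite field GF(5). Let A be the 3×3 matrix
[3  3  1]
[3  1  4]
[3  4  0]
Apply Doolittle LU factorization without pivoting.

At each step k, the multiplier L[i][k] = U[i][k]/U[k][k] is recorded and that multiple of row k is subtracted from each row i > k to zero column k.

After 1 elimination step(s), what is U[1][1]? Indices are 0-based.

U[1][1] = 3

Step 1: pivot at (0,0) is 3.
  row1 ← row1 − (1)·row0  ⇒  L[1][0]=1, U row1=(0, 3, 3)
  row2 ← row2 − (1)·row0  ⇒  L[2][0]=1, U row2=(0, 1, 4)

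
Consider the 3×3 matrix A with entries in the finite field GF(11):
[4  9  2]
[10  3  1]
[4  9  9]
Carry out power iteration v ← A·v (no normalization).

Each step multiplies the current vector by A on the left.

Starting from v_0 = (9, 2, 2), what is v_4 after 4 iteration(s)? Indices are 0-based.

v_4 = (9, 8, 5)

v_0 = (9, 2, 2).
v_1 = A·v_0 = (3, 10, 6).
v_2 = A·v_1 = (4, 0, 2).
v_3 = A·v_2 = (9, 9, 1).
v_4 = A·v_3 = (9, 8, 5).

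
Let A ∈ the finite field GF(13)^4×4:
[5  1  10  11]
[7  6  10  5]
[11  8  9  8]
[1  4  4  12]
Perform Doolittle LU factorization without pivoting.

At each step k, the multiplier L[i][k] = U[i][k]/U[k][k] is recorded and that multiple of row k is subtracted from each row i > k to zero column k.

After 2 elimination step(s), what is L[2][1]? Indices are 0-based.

L[2][1] = 12

[col 0] pivot 5
  R1 -= 4*R0 → (0, 2, 9, 0)  (L[1][0] := 4)
  R2 -= 10*R0 → (0, 11, 0, 2)  (L[2][0] := 10)
  R3 -= 8*R0 → (0, 9, 2, 2)  (L[3][0] := 8)
[col 1] pivot 2
  R2 -= 12*R1 → (0, 0, 9, 2)  (L[2][1] := 12)
  R3 -= 11*R1 → (0, 0, 7, 2)  (L[3][1] := 11)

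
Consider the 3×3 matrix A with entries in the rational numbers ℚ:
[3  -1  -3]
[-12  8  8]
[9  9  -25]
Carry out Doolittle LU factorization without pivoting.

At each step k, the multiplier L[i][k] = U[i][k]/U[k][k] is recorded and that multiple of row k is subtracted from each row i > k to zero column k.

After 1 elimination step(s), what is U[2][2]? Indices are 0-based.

k=0: U[0][0]=3
  eliminate (1,0): mult=-4, new row 1: (0, 4, -4); set L[1][0]=-4
  eliminate (2,0): mult=3, new row 2: (0, 12, -16); set L[2][0]=3

U[2][2] = -16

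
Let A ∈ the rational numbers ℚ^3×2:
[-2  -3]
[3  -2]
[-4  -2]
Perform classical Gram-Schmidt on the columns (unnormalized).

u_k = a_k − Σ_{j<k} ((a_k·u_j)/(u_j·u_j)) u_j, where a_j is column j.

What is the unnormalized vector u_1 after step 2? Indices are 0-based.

Step 1: u_0 = a_0 = (-2, 3, -4).
Step 2: u_1 = a_1 − (8/29)·u_0 = (-71/29, -82/29, -26/29).

u_1 = (-71/29, -82/29, -26/29)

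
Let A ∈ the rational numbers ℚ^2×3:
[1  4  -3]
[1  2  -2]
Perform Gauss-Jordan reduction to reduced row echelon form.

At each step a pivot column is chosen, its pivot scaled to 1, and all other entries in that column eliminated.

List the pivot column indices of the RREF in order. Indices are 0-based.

pivot columns: 0, 1

pivot(0,0)=1: scale R0 → (1, 4, -3)
  clear (1,0): R1 −= (1)R0 → (0, -2, 1)
pivot(1,1)=-2: scale R1 → (0, 1, -1/2)
  clear (0,1): R0 −= (4)R1 → (1, 0, -1)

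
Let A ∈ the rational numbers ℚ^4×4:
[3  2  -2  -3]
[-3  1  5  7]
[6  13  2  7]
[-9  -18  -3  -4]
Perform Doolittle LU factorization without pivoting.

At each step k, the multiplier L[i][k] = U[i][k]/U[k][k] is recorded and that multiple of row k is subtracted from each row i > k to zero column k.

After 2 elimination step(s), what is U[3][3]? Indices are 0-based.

[col 0] pivot 3
  R1 -= -1*R0 → (0, 3, 3, 4)  (L[1][0] := -1)
  R2 -= 2*R0 → (0, 9, 6, 13)  (L[2][0] := 2)
  R3 -= -3*R0 → (0, -12, -9, -13)  (L[3][0] := -3)
[col 1] pivot 3
  R2 -= 3*R1 → (0, 0, -3, 1)  (L[2][1] := 3)
  R3 -= -4*R1 → (0, 0, 3, 3)  (L[3][1] := -4)

U[3][3] = 3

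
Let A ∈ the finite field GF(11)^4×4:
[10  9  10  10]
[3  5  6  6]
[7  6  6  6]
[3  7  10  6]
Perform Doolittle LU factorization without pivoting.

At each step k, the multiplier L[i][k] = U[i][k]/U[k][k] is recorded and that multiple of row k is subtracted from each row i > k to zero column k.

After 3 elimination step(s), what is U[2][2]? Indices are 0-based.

Step 1: pivot at (0,0) is 10.
  row1 ← row1 − (8)·row0  ⇒  L[1][0]=8, U row1=(0, 10, 3, 3)
  row2 ← row2 − (4)·row0  ⇒  L[2][0]=4, U row2=(0, 3, 10, 10)
  row3 ← row3 − (8)·row0  ⇒  L[3][0]=8, U row3=(0, 1, 7, 3)
Step 2: pivot at (1,1) is 10.
  row2 ← row2 − (8)·row1  ⇒  L[2][1]=8, U row2=(0, 0, 8, 8)
  row3 ← row3 − (10)·row1  ⇒  L[3][1]=10, U row3=(0, 0, 10, 6)
Step 3: pivot at (2,2) is 8.
  row3 ← row3 − (4)·row2  ⇒  L[3][2]=4, U row3=(0, 0, 0, 7)

U[2][2] = 8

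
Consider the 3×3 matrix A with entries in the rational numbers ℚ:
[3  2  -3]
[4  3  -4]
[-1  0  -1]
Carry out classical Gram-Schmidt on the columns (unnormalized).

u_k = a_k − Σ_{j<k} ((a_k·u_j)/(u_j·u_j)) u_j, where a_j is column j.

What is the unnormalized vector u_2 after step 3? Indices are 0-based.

Step 1: u_0 = a_0 = (3, 4, -1).
Step 2: u_1 = a_1 − (9/13)·u_0 = (-1/13, 3/13, 9/13).
Step 3: u_2 = a_2 − (-12/13)·u_0 − (-18/7)·u_1 = (-3/7, 2/7, -1/7).

u_2 = (-3/7, 2/7, -1/7)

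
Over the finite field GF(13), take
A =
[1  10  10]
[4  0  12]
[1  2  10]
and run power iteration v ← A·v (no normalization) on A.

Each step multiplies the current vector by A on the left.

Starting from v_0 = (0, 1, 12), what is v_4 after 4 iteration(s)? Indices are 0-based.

v_0 = (0, 1, 12).
v_1 = A·v_0 = (0, 1, 5).
v_2 = A·v_1 = (8, 8, 0).
v_3 = A·v_2 = (10, 6, 11).
v_4 = A·v_3 = (11, 3, 2).

v_4 = (11, 3, 2)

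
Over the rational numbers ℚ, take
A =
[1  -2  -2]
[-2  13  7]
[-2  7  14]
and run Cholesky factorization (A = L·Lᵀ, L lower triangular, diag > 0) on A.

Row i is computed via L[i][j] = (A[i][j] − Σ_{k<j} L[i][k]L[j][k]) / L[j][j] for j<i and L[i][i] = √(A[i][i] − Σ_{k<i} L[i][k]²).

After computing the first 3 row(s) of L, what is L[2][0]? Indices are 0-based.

Step 1: L[0][0] = √(1) = 1.
  L[1][0] = (-2) / L[0][0] = -2.
Step 2: L[1][1] = √(9) = 3.
  L[2][0] = (-2) / L[0][0] = -2.
  L[2][1] = (3) / L[1][1] = 1.
Step 3: L[2][2] = √(9) = 3.

L[2][0] = -2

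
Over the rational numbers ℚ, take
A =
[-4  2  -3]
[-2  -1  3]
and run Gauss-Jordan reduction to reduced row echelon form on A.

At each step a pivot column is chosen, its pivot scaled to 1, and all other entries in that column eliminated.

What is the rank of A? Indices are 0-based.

[1] R0 /= -4  ⇒  (1, -1/2, 3/4)
     R1 -= -2·R0  ⇒  (0, -2, 9/2)
[2] R1 /= -2  ⇒  (0, 1, -9/4)
     R0 -= -1/2·R1  ⇒  (1, 0, -3/8)

rank = 2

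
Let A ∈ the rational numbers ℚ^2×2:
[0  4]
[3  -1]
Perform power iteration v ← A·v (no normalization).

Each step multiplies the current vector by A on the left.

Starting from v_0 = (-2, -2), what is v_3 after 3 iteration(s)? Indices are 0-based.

v_0 = (-2, -2).
v_1 = A·v_0 = (-8, -4).
v_2 = A·v_1 = (-16, -20).
v_3 = A·v_2 = (-80, -28).

v_3 = (-80, -28)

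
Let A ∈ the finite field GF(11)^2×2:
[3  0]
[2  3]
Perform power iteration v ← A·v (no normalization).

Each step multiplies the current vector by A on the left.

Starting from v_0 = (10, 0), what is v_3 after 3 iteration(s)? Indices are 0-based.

v_3 = (6, 1)

v_0 = (10, 0).
v_1 = A·v_0 = (8, 9).
v_2 = A·v_1 = (2, 10).
v_3 = A·v_2 = (6, 1).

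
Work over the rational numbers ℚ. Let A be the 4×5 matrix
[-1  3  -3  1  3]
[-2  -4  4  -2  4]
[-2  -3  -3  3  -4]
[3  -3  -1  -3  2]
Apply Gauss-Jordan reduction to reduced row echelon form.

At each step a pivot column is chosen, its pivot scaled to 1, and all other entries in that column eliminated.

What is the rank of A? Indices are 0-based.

rank = 4

step 1: normalize row 0 (÷-1) = (1, -3, 3, -1, -3)
  row 1: subtract -2×row0 = (0, -10, 10, -4, -2)
  row 2: subtract -2×row0 = (0, -9, 3, 1, -10)
  row 3: subtract 3×row0 = (0, 6, -10, 0, 11)
step 2: normalize row 1 (÷-10) = (0, 1, -1, 2/5, 1/5)
  row 0: subtract -3×row1 = (1, 0, 0, 1/5, -12/5)
  row 2: subtract -9×row1 = (0, 0, -6, 23/5, -41/5)
  row 3: subtract 6×row1 = (0, 0, -4, -12/5, 49/5)
step 3: normalize row 2 (÷-6) = (0, 0, 1, -23/30, 41/30)
  row 1: subtract -1×row2 = (0, 1, 0, -11/30, 47/30)
  row 3: subtract -4×row2 = (0, 0, 0, -82/15, 229/15)
step 4: normalize row 3 (÷-82/15) = (0, 0, 0, 1, -229/82)
  row 0: subtract 1/5×row3 = (1, 0, 0, 0, -151/82)
  row 1: subtract -11/30×row3 = (0, 1, 0, 0, 89/164)
  row 2: subtract -23/30×row3 = (0, 0, 1, 0, -127/164)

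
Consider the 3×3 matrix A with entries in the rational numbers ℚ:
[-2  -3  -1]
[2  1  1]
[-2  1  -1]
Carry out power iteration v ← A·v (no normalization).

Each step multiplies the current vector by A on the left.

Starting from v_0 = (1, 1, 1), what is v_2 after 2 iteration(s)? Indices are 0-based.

v_0 = (1, 1, 1).
v_1 = A·v_0 = (-6, 4, -2).
v_2 = A·v_1 = (2, -10, 18).

v_2 = (2, -10, 18)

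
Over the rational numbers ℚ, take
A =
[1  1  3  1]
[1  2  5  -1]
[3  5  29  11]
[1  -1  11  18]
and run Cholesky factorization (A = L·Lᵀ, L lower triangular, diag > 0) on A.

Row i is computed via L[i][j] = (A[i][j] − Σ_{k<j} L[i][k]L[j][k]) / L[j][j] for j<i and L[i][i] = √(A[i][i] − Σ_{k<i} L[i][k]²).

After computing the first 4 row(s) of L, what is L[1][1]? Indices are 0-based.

Step 1: L[0][0] = √(1) = 1.
  L[1][0] = (1) / L[0][0] = 1.
Step 2: L[1][1] = √(1) = 1.
  L[2][0] = (3) / L[0][0] = 3.
  L[2][1] = (2) / L[1][1] = 2.
Step 3: L[2][2] = √(16) = 4.
  L[3][0] = (1) / L[0][0] = 1.
  L[3][1] = (-2) / L[1][1] = -2.
  L[3][2] = (12) / L[2][2] = 3.
Step 4: L[3][3] = √(4) = 2.

L[1][1] = 1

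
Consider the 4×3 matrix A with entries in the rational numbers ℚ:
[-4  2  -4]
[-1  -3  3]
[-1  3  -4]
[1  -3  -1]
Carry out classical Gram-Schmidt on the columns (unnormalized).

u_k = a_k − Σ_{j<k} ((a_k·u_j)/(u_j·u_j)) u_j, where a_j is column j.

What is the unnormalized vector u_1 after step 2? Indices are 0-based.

u_1 = (-6/19, -68/19, 46/19, -46/19)

Step 1: u_0 = a_0 = (-4, -1, -1, 1).
Step 2: u_1 = a_1 − (-11/19)·u_0 = (-6/19, -68/19, 46/19, -46/19).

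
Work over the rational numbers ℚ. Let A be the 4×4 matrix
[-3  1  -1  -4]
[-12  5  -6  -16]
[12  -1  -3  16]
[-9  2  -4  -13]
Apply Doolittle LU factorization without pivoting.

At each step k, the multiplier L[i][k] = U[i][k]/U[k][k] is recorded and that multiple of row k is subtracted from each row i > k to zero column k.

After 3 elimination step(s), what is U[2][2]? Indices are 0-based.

U[2][2] = -1

[col 0] pivot -3
  R1 -= 4*R0 → (0, 1, -2, 0)  (L[1][0] := 4)
  R2 -= -4*R0 → (0, 3, -7, 0)  (L[2][0] := -4)
  R3 -= 3*R0 → (0, -1, -1, -1)  (L[3][0] := 3)
[col 1] pivot 1
  R2 -= 3*R1 → (0, 0, -1, 0)  (L[2][1] := 3)
  R3 -= -1*R1 → (0, 0, -3, -1)  (L[3][1] := -1)
[col 2] pivot -1
  R3 -= 3*R2 → (0, 0, 0, -1)  (L[3][2] := 3)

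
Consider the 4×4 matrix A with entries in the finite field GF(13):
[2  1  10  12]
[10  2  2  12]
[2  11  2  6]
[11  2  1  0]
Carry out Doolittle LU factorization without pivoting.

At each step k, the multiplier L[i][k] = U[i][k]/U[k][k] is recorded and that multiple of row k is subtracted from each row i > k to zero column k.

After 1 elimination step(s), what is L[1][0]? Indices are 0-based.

[col 0] pivot 2
  R1 -= 5*R0 → (0, 10, 4, 4)  (L[1][0] := 5)
  R2 -= 1*R0 → (0, 10, 5, 7)  (L[2][0] := 1)
  R3 -= 12*R0 → (0, 3, 11, 12)  (L[3][0] := 12)

L[1][0] = 5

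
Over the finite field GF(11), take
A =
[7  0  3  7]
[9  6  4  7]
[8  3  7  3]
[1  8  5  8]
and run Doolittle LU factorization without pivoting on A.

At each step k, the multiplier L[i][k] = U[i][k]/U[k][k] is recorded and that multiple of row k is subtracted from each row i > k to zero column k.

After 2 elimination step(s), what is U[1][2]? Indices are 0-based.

U[1][2] = 8

[col 0] pivot 7
  R1 -= 6*R0 → (0, 6, 8, 9)  (L[1][0] := 6)
  R2 -= 9*R0 → (0, 3, 2, 6)  (L[2][0] := 9)
  R3 -= 8*R0 → (0, 8, 3, 7)  (L[3][0] := 8)
[col 1] pivot 6
  R2 -= 6*R1 → (0, 0, 9, 7)  (L[2][1] := 6)
  R3 -= 5*R1 → (0, 0, 7, 6)  (L[3][1] := 5)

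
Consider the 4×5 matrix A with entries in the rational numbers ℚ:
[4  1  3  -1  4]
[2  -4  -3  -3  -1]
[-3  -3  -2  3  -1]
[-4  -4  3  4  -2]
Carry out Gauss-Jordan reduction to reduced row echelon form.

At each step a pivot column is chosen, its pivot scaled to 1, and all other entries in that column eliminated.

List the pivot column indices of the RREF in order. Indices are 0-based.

pivot columns: 0, 1, 2, 3

pivot(0,0)=4: scale R0 → (1, 1/4, 3/4, -1/4, 1)
  clear (1,0): R1 −= (2)R0 → (0, -9/2, -9/2, -5/2, -3)
  clear (2,0): R2 −= (-3)R0 → (0, -9/4, 1/4, 9/4, 2)
  clear (3,0): R3 −= (-4)R0 → (0, -3, 6, 3, 2)
pivot(1,1)=-9/2: scale R1 → (0, 1, 1, 5/9, 2/3)
  clear (0,1): R0 −= (1/4)R1 → (1, 0, 1/2, -7/18, 5/6)
  clear (2,1): R2 −= (-9/4)R1 → (0, 0, 5/2, 7/2, 7/2)
  clear (3,1): R3 −= (-3)R1 → (0, 0, 9, 14/3, 4)
pivot(2,2)=5/2: scale R2 → (0, 0, 1, 7/5, 7/5)
  clear (0,2): R0 −= (1/2)R2 → (1, 0, 0, -49/45, 2/15)
  clear (1,2): R1 −= (1)R2 → (0, 1, 0, -38/45, -11/15)
  clear (3,2): R3 −= (9)R2 → (0, 0, 0, -119/15, -43/5)
pivot(3,3)=-119/15: scale R3 → (0, 0, 0, 1, 129/119)
  clear (0,3): R0 −= (-49/45)R3 → (1, 0, 0, 0, 67/51)
  clear (1,3): R1 −= (-38/45)R3 → (0, 1, 0, 0, 65/357)
  clear (2,3): R2 −= (7/5)R3 → (0, 0, 1, 0, -2/17)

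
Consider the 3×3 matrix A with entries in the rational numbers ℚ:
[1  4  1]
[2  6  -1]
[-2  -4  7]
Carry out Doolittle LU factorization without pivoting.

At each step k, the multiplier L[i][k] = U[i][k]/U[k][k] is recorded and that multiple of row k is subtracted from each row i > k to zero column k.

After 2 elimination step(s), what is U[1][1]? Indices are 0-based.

U[1][1] = -2

k=0: U[0][0]=1
  eliminate (1,0): mult=2, new row 1: (0, -2, -3); set L[1][0]=2
  eliminate (2,0): mult=-2, new row 2: (0, 4, 9); set L[2][0]=-2
k=1: U[1][1]=-2
  eliminate (2,1): mult=-2, new row 2: (0, 0, 3); set L[2][1]=-2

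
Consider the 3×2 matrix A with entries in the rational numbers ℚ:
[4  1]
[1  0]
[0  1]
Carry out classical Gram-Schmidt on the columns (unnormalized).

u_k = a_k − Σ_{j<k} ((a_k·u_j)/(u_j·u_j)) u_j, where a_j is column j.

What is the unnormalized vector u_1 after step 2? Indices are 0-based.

Step 1: u_0 = a_0 = (4, 1, 0).
Step 2: u_1 = a_1 − (4/17)·u_0 = (1/17, -4/17, 1).

u_1 = (1/17, -4/17, 1)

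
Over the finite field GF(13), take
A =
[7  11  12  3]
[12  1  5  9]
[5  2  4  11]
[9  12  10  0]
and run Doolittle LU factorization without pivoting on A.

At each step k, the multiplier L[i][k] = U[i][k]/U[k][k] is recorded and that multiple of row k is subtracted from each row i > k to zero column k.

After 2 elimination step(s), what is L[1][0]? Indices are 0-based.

L[1][0] = 11

[col 0] pivot 7
  R1 -= 11*R0 → (0, 10, 3, 2)  (L[1][0] := 11)
  R2 -= 10*R0 → (0, 9, 1, 7)  (L[2][0] := 10)
  R3 -= 5*R0 → (0, 9, 2, 11)  (L[3][0] := 5)
[col 1] pivot 10
  R2 -= 10*R1 → (0, 0, 10, 0)  (L[2][1] := 10)
  R3 -= 10*R1 → (0, 0, 11, 4)  (L[3][1] := 10)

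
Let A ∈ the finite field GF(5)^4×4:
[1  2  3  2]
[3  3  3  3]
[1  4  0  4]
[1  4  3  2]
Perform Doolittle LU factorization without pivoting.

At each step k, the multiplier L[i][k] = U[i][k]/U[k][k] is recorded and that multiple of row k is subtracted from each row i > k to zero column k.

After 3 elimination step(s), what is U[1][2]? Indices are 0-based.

U[1][2] = 4

[col 0] pivot 1
  R1 -= 3*R0 → (0, 2, 4, 2)  (L[1][0] := 3)
  R2 -= 1*R0 → (0, 2, 2, 2)  (L[2][0] := 1)
  R3 -= 1*R0 → (0, 2, 0, 0)  (L[3][0] := 1)
[col 1] pivot 2
  R2 -= 1*R1 → (0, 0, 3, 0)  (L[2][1] := 1)
  R3 -= 1*R1 → (0, 0, 1, 3)  (L[3][1] := 1)
[col 2] pivot 3
  R3 -= 2*R2 → (0, 0, 0, 3)  (L[3][2] := 2)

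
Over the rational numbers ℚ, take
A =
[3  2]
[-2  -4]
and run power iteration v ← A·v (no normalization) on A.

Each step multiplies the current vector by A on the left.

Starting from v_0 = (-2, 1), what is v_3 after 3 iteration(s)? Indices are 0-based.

v_0 = (-2, 1).
v_1 = A·v_0 = (-4, 0).
v_2 = A·v_1 = (-12, 8).
v_3 = A·v_2 = (-20, -8).

v_3 = (-20, -8)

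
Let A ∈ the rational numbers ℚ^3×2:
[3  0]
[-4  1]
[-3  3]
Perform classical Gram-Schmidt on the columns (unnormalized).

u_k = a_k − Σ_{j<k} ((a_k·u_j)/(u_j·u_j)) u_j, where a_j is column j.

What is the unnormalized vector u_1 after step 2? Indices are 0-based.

u_1 = (39/34, -9/17, 63/34)

Step 1: u_0 = a_0 = (3, -4, -3).
Step 2: u_1 = a_1 − (-13/34)·u_0 = (39/34, -9/17, 63/34).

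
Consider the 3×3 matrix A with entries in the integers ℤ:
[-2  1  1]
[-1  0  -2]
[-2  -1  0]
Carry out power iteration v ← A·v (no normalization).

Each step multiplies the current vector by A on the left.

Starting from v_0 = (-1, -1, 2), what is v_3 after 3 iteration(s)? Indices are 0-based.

v_3 = (0, 12, 21)

v_0 = (-1, -1, 2).
v_1 = A·v_0 = (3, -3, 3).
v_2 = A·v_1 = (-6, -9, -3).
v_3 = A·v_2 = (0, 12, 21).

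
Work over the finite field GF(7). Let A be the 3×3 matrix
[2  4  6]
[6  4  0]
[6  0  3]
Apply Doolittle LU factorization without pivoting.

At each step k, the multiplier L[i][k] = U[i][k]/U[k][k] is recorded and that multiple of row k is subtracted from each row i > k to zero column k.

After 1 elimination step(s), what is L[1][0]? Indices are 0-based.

L[1][0] = 3

[col 0] pivot 2
  R1 -= 3*R0 → (0, 6, 3)  (L[1][0] := 3)
  R2 -= 3*R0 → (0, 2, 6)  (L[2][0] := 3)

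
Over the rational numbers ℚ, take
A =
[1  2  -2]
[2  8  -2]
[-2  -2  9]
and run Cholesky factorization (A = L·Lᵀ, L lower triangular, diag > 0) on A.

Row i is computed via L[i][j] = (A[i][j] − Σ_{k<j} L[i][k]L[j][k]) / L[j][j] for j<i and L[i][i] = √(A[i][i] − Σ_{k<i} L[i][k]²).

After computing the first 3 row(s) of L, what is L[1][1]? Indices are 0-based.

L[1][1] = 2

Step 1: L[0][0] = √(1) = 1.
  L[1][0] = (2) / L[0][0] = 2.
Step 2: L[1][1] = √(4) = 2.
  L[2][0] = (-2) / L[0][0] = -2.
  L[2][1] = (2) / L[1][1] = 1.
Step 3: L[2][2] = √(4) = 2.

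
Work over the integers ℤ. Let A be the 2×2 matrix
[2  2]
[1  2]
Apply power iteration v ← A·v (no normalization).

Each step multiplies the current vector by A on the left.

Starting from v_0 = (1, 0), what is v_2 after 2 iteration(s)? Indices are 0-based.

v_2 = (6, 4)

v_0 = (1, 0).
v_1 = A·v_0 = (2, 1).
v_2 = A·v_1 = (6, 4).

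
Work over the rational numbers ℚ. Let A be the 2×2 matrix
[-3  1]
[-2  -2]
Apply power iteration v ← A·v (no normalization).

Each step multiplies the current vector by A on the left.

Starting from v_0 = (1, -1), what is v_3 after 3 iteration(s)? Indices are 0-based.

v_3 = (-28, -40)

v_0 = (1, -1).
v_1 = A·v_0 = (-4, 0).
v_2 = A·v_1 = (12, 8).
v_3 = A·v_2 = (-28, -40).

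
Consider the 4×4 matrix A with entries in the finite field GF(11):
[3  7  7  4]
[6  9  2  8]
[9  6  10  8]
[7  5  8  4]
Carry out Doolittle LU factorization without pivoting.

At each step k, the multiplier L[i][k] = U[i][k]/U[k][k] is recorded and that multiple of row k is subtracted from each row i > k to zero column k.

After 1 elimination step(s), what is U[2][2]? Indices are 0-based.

U[2][2] = 0

Step 1: pivot at (0,0) is 3.
  row1 ← row1 − (2)·row0  ⇒  L[1][0]=2, U row1=(0, 6, 10, 0)
  row2 ← row2 − (3)·row0  ⇒  L[2][0]=3, U row2=(0, 7, 0, 7)
  row3 ← row3 − (6)·row0  ⇒  L[3][0]=6, U row3=(0, 7, 10, 2)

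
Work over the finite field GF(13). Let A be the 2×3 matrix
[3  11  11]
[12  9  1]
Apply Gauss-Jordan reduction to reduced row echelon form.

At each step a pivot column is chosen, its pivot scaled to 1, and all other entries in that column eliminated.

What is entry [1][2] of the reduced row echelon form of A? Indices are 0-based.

M[1][2] = 12

[1] R0 /= 3  ⇒  (1, 8, 8)
     R1 -= 12·R0  ⇒  (0, 4, 9)
[2] R1 /= 4  ⇒  (0, 1, 12)
     R0 -= 8·R1  ⇒  (1, 0, 3)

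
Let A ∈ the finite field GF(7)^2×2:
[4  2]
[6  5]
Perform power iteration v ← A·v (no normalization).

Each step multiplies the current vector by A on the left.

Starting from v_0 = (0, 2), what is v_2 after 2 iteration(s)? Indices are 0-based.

v_0 = (0, 2).
v_1 = A·v_0 = (4, 3).
v_2 = A·v_1 = (1, 4).

v_2 = (1, 4)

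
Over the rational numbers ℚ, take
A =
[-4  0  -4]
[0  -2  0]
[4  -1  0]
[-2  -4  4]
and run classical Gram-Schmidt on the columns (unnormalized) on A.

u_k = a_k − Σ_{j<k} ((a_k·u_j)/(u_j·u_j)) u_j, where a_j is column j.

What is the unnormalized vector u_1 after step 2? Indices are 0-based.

Step 1: u_0 = a_0 = (-4, 0, 4, -2).
Step 2: u_1 = a_1 − (1/9)·u_0 = (4/9, -2, -13/9, -34/9).

u_1 = (4/9, -2, -13/9, -34/9)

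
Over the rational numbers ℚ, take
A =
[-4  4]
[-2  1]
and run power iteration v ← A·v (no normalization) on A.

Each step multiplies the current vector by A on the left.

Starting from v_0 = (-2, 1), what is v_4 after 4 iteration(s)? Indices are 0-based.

v_0 = (-2, 1).
v_1 = A·v_0 = (12, 5).
v_2 = A·v_1 = (-28, -19).
v_3 = A·v_2 = (36, 37).
v_4 = A·v_3 = (4, -35).

v_4 = (4, -35)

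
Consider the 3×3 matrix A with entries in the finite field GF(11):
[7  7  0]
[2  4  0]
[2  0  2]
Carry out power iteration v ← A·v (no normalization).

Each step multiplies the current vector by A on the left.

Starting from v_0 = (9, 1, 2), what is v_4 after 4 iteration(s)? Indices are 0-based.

v_0 = (9, 1, 2).
v_1 = A·v_0 = (4, 0, 0).
v_2 = A·v_1 = (6, 8, 8).
v_3 = A·v_2 = (10, 0, 6).
v_4 = A·v_3 = (4, 9, 10).

v_4 = (4, 9, 10)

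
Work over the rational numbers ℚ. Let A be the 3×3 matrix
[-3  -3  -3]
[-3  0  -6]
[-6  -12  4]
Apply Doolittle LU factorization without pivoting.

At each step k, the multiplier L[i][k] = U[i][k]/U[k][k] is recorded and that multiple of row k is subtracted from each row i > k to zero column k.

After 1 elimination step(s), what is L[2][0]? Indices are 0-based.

[col 0] pivot -3
  R1 -= 1*R0 → (0, 3, -3)  (L[1][0] := 1)
  R2 -= 2*R0 → (0, -6, 10)  (L[2][0] := 2)

L[2][0] = 2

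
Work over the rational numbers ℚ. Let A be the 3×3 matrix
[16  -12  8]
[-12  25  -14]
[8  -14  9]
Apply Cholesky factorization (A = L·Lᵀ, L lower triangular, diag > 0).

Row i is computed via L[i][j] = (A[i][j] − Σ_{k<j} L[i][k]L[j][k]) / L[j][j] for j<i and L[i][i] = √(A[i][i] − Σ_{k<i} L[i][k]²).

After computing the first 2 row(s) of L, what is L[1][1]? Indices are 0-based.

Step 1: L[0][0] = √(16) = 4.
  L[1][0] = (-12) / L[0][0] = -3.
Step 2: L[1][1] = √(16) = 4.

L[1][1] = 4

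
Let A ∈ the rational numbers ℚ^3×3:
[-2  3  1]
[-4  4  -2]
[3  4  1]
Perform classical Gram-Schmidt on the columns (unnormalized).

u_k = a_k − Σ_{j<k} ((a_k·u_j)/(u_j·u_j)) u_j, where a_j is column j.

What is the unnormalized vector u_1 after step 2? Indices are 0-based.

u_1 = (67/29, 76/29, 146/29)

Step 1: u_0 = a_0 = (-2, -4, 3).
Step 2: u_1 = a_1 − (-10/29)·u_0 = (67/29, 76/29, 146/29).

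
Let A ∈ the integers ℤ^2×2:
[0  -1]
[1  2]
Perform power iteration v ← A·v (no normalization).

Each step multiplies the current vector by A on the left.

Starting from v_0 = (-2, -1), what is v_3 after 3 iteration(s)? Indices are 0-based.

v_3 = (7, -10)

v_0 = (-2, -1).
v_1 = A·v_0 = (1, -4).
v_2 = A·v_1 = (4, -7).
v_3 = A·v_2 = (7, -10).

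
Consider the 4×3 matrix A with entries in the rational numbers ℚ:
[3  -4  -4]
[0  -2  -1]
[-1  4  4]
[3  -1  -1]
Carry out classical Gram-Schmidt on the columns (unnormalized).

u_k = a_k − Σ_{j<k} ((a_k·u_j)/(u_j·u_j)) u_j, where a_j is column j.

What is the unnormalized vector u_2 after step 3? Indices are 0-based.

Step 1: u_0 = a_0 = (3, 0, -1, 3).
Step 2: u_1 = a_1 − (-1)·u_0 = (-1, -2, 3, 2).
Step 3: u_2 = a_2 − (-1)·u_0 − (8/9)·u_1 = (-1/9, 7/9, 1/3, 2/9).

u_2 = (-1/9, 7/9, 1/3, 2/9)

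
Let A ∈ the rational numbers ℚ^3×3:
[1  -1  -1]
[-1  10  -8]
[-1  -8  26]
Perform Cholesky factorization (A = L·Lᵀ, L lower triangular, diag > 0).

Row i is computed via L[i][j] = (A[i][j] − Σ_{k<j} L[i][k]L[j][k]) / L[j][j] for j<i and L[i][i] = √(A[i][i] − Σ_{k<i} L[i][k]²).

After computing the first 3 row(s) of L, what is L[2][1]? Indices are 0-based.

L[2][1] = -3

Step 1: L[0][0] = √(1) = 1.
  L[1][0] = (-1) / L[0][0] = -1.
Step 2: L[1][1] = √(9) = 3.
  L[2][0] = (-1) / L[0][0] = -1.
  L[2][1] = (-9) / L[1][1] = -3.
Step 3: L[2][2] = √(16) = 4.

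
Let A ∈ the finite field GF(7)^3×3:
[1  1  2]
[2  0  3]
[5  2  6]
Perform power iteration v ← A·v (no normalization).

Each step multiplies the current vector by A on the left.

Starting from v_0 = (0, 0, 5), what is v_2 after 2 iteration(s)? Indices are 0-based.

v_0 = (0, 0, 5).
v_1 = A·v_0 = (3, 1, 2).
v_2 = A·v_1 = (1, 5, 1).

v_2 = (1, 5, 1)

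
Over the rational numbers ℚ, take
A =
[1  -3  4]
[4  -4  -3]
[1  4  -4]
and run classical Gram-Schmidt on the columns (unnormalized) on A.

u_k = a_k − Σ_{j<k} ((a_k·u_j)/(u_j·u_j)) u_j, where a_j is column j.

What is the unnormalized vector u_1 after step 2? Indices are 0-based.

u_1 = (-13/6, -2/3, 29/6)

Step 1: u_0 = a_0 = (1, 4, 1).
Step 2: u_1 = a_1 − (-5/6)·u_0 = (-13/6, -2/3, 29/6).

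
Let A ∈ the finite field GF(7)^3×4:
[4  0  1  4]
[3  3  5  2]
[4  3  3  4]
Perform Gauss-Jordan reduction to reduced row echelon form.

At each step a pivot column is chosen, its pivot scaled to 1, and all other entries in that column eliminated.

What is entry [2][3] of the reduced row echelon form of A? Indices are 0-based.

M[2][3] = 5

pivot(0,0)=4: scale R0 → (1, 0, 2, 1)
  clear (1,0): R1 −= (3)R0 → (0, 3, 6, 6)
  clear (2,0): R2 −= (4)R0 → (0, 3, 2, 0)
pivot(1,1)=3: scale R1 → (0, 1, 2, 2)
  clear (2,1): R2 −= (3)R1 → (0, 0, 3, 1)
pivot(2,2)=3: scale R2 → (0, 0, 1, 5)
  clear (0,2): R0 −= (2)R2 → (1, 0, 0, 5)
  clear (1,2): R1 −= (2)R2 → (0, 1, 0, 6)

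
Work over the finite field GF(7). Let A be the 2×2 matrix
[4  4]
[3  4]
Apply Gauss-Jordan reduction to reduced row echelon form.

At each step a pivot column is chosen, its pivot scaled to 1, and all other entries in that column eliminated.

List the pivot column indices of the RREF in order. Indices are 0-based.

step 1: normalize row 0 (÷4) = (1, 1)
  row 1: subtract 3×row0 = (0, 1)
step 2: normalize row 1 (÷1) = (0, 1)
  row 0: subtract 1×row1 = (1, 0)

pivot columns: 0, 1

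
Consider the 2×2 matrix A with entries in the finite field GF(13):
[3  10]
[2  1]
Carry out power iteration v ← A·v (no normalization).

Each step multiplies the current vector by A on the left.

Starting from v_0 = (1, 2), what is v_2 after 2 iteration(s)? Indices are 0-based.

v_0 = (1, 2).
v_1 = A·v_0 = (10, 4).
v_2 = A·v_1 = (5, 11).

v_2 = (5, 11)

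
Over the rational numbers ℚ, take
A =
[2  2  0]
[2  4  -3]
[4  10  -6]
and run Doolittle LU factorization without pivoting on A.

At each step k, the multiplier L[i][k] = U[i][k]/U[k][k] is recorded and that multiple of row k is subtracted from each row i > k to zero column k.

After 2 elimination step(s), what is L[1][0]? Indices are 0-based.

L[1][0] = 1

[col 0] pivot 2
  R1 -= 1*R0 → (0, 2, -3)  (L[1][0] := 1)
  R2 -= 2*R0 → (0, 6, -6)  (L[2][0] := 2)
[col 1] pivot 2
  R2 -= 3*R1 → (0, 0, 3)  (L[2][1] := 3)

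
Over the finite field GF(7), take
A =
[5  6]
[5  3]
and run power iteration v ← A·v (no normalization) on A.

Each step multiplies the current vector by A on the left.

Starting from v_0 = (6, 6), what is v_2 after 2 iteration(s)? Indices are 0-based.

v_2 = (2, 5)

v_0 = (6, 6).
v_1 = A·v_0 = (3, 6).
v_2 = A·v_1 = (2, 5).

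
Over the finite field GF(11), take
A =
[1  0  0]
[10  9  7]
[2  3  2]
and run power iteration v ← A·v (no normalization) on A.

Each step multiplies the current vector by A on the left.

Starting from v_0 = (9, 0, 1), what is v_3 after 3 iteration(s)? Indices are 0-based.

v_3 = (9, 8, 10)

v_0 = (9, 0, 1).
v_1 = A·v_0 = (9, 9, 9).
v_2 = A·v_1 = (9, 3, 8).
v_3 = A·v_2 = (9, 8, 10).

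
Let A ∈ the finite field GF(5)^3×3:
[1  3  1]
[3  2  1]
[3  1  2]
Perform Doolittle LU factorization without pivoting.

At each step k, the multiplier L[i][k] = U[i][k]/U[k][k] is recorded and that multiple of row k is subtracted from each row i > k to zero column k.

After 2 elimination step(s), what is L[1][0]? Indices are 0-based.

L[1][0] = 3

[col 0] pivot 1
  R1 -= 3*R0 → (0, 3, 3)  (L[1][0] := 3)
  R2 -= 3*R0 → (0, 2, 4)  (L[2][0] := 3)
[col 1] pivot 3
  R2 -= 4*R1 → (0, 0, 2)  (L[2][1] := 4)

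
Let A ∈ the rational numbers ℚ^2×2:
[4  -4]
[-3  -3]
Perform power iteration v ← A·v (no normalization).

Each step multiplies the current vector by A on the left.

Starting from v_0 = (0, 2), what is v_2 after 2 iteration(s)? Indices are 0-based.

v_2 = (-8, 42)

v_0 = (0, 2).
v_1 = A·v_0 = (-8, -6).
v_2 = A·v_1 = (-8, 42).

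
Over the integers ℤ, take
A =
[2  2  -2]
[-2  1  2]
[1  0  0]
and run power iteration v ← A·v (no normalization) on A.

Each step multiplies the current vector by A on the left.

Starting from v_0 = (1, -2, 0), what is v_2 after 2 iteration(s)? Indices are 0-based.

v_2 = (-14, 2, -2)

v_0 = (1, -2, 0).
v_1 = A·v_0 = (-2, -4, 1).
v_2 = A·v_1 = (-14, 2, -2).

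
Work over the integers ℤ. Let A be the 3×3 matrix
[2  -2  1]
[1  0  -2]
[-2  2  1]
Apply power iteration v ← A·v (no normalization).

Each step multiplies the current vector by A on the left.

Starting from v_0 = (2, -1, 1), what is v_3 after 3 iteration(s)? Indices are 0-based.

v_3 = (-35, 47, -3)

v_0 = (2, -1, 1).
v_1 = A·v_0 = (7, 0, -5).
v_2 = A·v_1 = (9, 17, -19).
v_3 = A·v_2 = (-35, 47, -3).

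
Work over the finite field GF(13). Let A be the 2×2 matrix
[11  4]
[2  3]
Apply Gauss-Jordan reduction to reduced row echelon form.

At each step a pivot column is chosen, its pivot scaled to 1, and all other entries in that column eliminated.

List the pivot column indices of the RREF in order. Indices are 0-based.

pivot columns: 0, 1

step 1: normalize row 0 (÷11) = (1, 11)
  row 1: subtract 2×row0 = (0, 7)
step 2: normalize row 1 (÷7) = (0, 1)
  row 0: subtract 11×row1 = (1, 0)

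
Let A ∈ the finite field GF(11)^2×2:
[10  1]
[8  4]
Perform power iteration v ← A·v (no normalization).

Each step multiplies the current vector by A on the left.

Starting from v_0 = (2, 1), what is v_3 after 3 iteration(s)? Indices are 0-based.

v_0 = (2, 1).
v_1 = A·v_0 = (10, 9).
v_2 = A·v_1 = (10, 6).
v_3 = A·v_2 = (7, 5).

v_3 = (7, 5)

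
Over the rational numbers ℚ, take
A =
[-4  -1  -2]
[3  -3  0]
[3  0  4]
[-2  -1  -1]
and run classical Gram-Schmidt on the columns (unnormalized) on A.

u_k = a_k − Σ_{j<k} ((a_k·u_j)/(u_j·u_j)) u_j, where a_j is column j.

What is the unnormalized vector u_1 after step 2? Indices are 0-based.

Step 1: u_0 = a_0 = (-4, 3, 3, -2).
Step 2: u_1 = a_1 − (-3/38)·u_0 = (-25/19, -105/38, 9/38, -22/19).

u_1 = (-25/19, -105/38, 9/38, -22/19)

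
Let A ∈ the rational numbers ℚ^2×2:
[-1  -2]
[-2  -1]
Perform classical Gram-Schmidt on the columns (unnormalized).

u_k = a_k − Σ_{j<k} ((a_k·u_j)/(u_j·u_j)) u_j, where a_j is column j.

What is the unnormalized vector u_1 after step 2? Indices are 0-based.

Step 1: u_0 = a_0 = (-1, -2).
Step 2: u_1 = a_1 − (4/5)·u_0 = (-6/5, 3/5).

u_1 = (-6/5, 3/5)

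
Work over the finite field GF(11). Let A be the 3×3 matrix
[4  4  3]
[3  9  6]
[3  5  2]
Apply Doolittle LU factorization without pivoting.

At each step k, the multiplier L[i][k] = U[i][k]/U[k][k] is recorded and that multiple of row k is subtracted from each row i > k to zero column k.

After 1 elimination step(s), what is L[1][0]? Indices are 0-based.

[col 0] pivot 4
  R1 -= 9*R0 → (0, 6, 1)  (L[1][0] := 9)
  R2 -= 9*R0 → (0, 2, 8)  (L[2][0] := 9)

L[1][0] = 9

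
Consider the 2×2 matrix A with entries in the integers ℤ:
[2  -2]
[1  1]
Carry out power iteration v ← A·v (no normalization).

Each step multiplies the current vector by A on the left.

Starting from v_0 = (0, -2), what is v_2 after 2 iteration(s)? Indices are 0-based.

v_0 = (0, -2).
v_1 = A·v_0 = (4, -2).
v_2 = A·v_1 = (12, 2).

v_2 = (12, 2)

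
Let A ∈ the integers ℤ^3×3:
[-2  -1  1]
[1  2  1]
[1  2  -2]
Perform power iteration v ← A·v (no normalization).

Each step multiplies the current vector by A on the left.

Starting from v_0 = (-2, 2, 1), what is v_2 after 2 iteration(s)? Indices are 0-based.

v_0 = (-2, 2, 1).
v_1 = A·v_0 = (3, 3, 0).
v_2 = A·v_1 = (-9, 9, 9).

v_2 = (-9, 9, 9)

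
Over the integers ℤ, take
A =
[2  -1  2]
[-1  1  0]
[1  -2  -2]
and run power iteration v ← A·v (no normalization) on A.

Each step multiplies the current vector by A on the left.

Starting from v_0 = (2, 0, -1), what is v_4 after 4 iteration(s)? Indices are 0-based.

v_0 = (2, 0, -1).
v_1 = A·v_0 = (2, -2, 4).
v_2 = A·v_1 = (14, -4, -2).
v_3 = A·v_2 = (28, -18, 26).
v_4 = A·v_3 = (126, -46, 12).

v_4 = (126, -46, 12)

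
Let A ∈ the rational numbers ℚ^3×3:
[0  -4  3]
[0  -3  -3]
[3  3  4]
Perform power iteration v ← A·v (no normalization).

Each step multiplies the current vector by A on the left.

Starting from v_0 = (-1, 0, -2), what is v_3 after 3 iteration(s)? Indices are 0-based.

v_3 = (-192, 87, -302)

v_0 = (-1, 0, -2).
v_1 = A·v_0 = (-6, 6, -11).
v_2 = A·v_1 = (-57, 15, -44).
v_3 = A·v_2 = (-192, 87, -302).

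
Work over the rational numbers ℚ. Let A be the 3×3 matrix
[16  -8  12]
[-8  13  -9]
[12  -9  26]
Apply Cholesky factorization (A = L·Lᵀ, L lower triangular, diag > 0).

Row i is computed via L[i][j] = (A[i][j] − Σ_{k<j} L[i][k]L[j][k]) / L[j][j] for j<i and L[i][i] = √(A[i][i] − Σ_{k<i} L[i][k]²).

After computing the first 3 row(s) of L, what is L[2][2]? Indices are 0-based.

L[2][2] = 4

Step 1: L[0][0] = √(16) = 4.
  L[1][0] = (-8) / L[0][0] = -2.
Step 2: L[1][1] = √(9) = 3.
  L[2][0] = (12) / L[0][0] = 3.
  L[2][1] = (-3) / L[1][1] = -1.
Step 3: L[2][2] = √(16) = 4.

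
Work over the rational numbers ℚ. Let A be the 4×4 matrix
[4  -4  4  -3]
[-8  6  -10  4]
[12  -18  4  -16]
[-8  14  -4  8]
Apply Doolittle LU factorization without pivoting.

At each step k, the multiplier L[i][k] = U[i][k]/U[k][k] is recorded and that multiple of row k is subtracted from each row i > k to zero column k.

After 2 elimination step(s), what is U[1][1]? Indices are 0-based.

[col 0] pivot 4
  R1 -= -2*R0 → (0, -2, -2, -2)  (L[1][0] := -2)
  R2 -= 3*R0 → (0, -6, -8, -7)  (L[2][0] := 3)
  R3 -= -2*R0 → (0, 6, 4, 2)  (L[3][0] := -2)
[col 1] pivot -2
  R2 -= 3*R1 → (0, 0, -2, -1)  (L[2][1] := 3)
  R3 -= -3*R1 → (0, 0, -2, -4)  (L[3][1] := -3)

U[1][1] = -2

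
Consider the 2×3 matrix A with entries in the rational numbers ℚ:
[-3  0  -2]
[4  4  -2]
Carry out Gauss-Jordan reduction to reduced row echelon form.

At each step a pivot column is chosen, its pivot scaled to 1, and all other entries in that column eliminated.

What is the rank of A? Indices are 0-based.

rank = 2

step 1: normalize row 0 (÷-3) = (1, 0, 2/3)
  row 1: subtract 4×row0 = (0, 4, -14/3)
step 2: normalize row 1 (÷4) = (0, 1, -7/6)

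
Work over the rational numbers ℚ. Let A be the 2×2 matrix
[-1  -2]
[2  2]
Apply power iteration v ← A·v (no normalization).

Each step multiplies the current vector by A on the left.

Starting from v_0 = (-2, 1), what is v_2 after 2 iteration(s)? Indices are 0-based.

v_2 = (4, -4)

v_0 = (-2, 1).
v_1 = A·v_0 = (0, -2).
v_2 = A·v_1 = (4, -4).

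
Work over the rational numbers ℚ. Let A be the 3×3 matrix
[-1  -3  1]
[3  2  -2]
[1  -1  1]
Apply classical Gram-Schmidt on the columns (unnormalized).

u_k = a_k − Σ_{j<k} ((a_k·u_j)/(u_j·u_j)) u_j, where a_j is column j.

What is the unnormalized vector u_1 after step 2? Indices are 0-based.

Step 1: u_0 = a_0 = (-1, 3, 1).
Step 2: u_1 = a_1 − (8/11)·u_0 = (-25/11, -2/11, -19/11).

u_1 = (-25/11, -2/11, -19/11)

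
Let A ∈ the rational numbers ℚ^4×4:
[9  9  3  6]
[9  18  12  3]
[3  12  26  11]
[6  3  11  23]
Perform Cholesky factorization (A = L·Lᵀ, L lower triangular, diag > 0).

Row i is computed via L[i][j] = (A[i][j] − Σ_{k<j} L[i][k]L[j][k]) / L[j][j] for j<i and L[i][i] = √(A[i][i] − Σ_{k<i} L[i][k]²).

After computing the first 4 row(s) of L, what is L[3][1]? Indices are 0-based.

L[3][1] = -1

Step 1: L[0][0] = √(9) = 3.
  L[1][0] = (9) / L[0][0] = 3.
Step 2: L[1][1] = √(9) = 3.
  L[2][0] = (3) / L[0][0] = 1.
  L[2][1] = (9) / L[1][1] = 3.
Step 3: L[2][2] = √(16) = 4.
  L[3][0] = (6) / L[0][0] = 2.
  L[3][1] = (-3) / L[1][1] = -1.
  L[3][2] = (12) / L[2][2] = 3.
Step 4: L[3][3] = √(9) = 3.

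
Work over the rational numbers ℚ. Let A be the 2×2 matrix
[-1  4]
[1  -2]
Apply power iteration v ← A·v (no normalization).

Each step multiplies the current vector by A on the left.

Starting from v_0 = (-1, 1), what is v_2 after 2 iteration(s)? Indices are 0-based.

v_2 = (-17, 11)

v_0 = (-1, 1).
v_1 = A·v_0 = (5, -3).
v_2 = A·v_1 = (-17, 11).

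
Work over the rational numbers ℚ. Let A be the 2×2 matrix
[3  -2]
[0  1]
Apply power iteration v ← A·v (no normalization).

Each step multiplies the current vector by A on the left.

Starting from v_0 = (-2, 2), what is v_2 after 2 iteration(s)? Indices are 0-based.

v_0 = (-2, 2).
v_1 = A·v_0 = (-10, 2).
v_2 = A·v_1 = (-34, 2).

v_2 = (-34, 2)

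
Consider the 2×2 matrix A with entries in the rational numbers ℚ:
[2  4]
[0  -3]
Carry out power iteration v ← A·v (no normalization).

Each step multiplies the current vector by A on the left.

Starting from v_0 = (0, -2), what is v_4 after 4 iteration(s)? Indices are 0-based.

v_4 = (104, -162)

v_0 = (0, -2).
v_1 = A·v_0 = (-8, 6).
v_2 = A·v_1 = (8, -18).
v_3 = A·v_2 = (-56, 54).
v_4 = A·v_3 = (104, -162).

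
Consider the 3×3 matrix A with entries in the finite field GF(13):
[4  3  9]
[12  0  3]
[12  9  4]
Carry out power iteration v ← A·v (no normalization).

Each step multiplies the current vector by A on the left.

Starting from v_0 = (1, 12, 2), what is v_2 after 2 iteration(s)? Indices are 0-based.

v_2 = (8, 1, 5)

v_0 = (1, 12, 2).
v_1 = A·v_0 = (6, 5, 11).
v_2 = A·v_1 = (8, 1, 5).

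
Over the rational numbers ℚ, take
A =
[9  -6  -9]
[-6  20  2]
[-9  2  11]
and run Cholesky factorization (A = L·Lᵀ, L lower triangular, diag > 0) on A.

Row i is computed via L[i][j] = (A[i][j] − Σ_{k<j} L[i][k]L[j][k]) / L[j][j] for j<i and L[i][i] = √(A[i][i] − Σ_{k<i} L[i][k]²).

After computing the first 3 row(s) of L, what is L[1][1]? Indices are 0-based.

Step 1: L[0][0] = √(9) = 3.
  L[1][0] = (-6) / L[0][0] = -2.
Step 2: L[1][1] = √(16) = 4.
  L[2][0] = (-9) / L[0][0] = -3.
  L[2][1] = (-4) / L[1][1] = -1.
Step 3: L[2][2] = √(1) = 1.

L[1][1] = 4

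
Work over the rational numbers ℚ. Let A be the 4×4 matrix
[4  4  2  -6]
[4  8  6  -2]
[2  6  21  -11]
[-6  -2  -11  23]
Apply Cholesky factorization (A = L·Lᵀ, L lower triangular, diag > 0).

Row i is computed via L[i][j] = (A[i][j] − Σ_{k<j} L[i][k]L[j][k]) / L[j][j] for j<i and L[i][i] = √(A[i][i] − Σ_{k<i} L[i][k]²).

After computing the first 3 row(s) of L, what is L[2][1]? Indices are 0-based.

L[2][1] = 2

Step 1: L[0][0] = √(4) = 2.
  L[1][0] = (4) / L[0][0] = 2.
Step 2: L[1][1] = √(4) = 2.
  L[2][0] = (2) / L[0][0] = 1.
  L[2][1] = (4) / L[1][1] = 2.
Step 3: L[2][2] = √(16) = 4.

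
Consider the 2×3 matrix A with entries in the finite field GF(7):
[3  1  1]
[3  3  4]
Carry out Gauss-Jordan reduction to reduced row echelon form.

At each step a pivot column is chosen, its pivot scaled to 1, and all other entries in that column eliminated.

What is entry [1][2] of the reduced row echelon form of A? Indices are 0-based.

pivot(0,0)=3: scale R0 → (1, 5, 5)
  clear (1,0): R1 −= (3)R0 → (0, 2, 3)
pivot(1,1)=2: scale R1 → (0, 1, 5)
  clear (0,1): R0 −= (5)R1 → (1, 0, 1)

M[1][2] = 5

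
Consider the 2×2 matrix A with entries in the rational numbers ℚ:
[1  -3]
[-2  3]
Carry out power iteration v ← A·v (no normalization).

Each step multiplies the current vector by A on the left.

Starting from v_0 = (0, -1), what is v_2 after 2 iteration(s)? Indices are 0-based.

v_0 = (0, -1).
v_1 = A·v_0 = (3, -3).
v_2 = A·v_1 = (12, -15).

v_2 = (12, -15)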